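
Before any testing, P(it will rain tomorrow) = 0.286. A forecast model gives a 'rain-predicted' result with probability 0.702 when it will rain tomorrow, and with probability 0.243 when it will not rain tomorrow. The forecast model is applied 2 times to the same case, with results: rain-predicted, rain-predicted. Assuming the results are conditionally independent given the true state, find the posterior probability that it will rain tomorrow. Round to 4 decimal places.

Posterior P(H) ≈ 0.7697

With H the event that it will rain tomorrow, the joint likelihood of the observed sequence is P(data|H) = 0.702·0.702 = 0.49280 and P(data|¬H) = 0.243·0.243 = 0.059049.
Bayes: P(H|data) = 0.286·0.49280 / (0.286·0.49280 + 0.714·0.059049) = 0.14094/0.18310 = 0.7697.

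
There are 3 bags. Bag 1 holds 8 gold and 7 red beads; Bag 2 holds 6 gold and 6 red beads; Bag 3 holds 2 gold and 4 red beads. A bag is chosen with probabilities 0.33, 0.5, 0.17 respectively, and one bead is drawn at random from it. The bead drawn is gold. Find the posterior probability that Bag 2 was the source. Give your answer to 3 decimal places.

P(gold|Bag 1) = 0.5333; P(gold|Bag 2) = 0.5; P(gold|Bag 3) = 0.3333.
Prior × likelihood for each source: 0.33·0.5333=0.1760, 0.5·0.5=0.2500, 0.17·0.3333=0.05667. Summing gives P(gold) = 0.48267.
P(Bag 2 | gold) = 0.2500 / 0.48267 = 0.518.

Posterior probability ≈ 0.518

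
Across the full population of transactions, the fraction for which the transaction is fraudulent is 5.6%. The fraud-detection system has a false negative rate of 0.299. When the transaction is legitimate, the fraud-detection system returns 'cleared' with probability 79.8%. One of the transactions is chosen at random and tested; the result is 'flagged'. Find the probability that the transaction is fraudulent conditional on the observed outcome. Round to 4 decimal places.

Write H for 'the transaction is fraudulent'. Prior odds H:¬H = 0.056/0.944 = 0.059322. For the 'flagged' outcome, the likelihood ratio is 0.701/0.202 = 3.4703.
Posterior odds = 0.059322 × 3.4703 = 0.20587, so P(H|E) = 0.20587/(1+0.20587) = 0.1707.

P(H | E) ≈ 0.1707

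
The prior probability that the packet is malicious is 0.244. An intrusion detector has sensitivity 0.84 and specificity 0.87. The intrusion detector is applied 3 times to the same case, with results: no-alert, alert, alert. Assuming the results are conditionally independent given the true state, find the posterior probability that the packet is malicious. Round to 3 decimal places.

With H the event that the packet is malicious, the joint likelihood of the observed sequence is P(data|H) = 0.16·0.84·0.84 = 0.11290 and P(data|¬H) = 0.87·0.13·0.13 = 0.014703.
Bayes: P(H|data) = 0.244·0.11290 / (0.244·0.11290 + 0.756·0.014703) = 0.027547/0.038662 = 0.7125.

Posterior P(H) ≈ 0.712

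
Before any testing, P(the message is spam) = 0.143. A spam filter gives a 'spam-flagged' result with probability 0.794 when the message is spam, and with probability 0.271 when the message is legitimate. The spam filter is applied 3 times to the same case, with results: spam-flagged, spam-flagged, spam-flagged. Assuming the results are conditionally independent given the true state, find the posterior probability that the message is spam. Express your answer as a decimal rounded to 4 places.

Posterior P(H) ≈ 0.8076

Let H be the event that the message is spam; start with P(H) = 0.143. P('spam-flagged'|H) = 0.794, P('spam-flagged'|¬H) = 0.271.
Update on result 1 ('spam-flagged'): P(H) ← 0.794·0.1430 / (0.794·0.1430 + 0.271·0.8570) = 0.11354/0.34579 = 0.3284.
Update on result 2 ('spam-flagged'): P(H) ← 0.794·0.3284 / (0.794·0.3284 + 0.271·0.6716) = 0.26071/0.44273 = 0.5889.
Update on result 3 ('spam-flagged'): P(H) ← 0.794·0.5889 / (0.794·0.5889 + 0.271·0.4111) = 0.46757/0.57898 = 0.8076.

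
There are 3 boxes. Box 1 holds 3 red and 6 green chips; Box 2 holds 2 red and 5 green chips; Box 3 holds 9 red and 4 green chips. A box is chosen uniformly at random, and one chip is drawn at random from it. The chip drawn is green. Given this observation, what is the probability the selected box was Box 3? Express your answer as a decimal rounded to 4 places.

P(green|Box 1) = 0.6667; P(green|Box 2) = 0.7143; P(green|Box 3) = 0.3077.
Prior × likelihood for each source: 0.333333·0.6667=0.2222, 0.333333·0.7143=0.2381, 0.333333·0.3077=0.1026. Summing gives P(green) = 0.56288.
P(Box 3 | green) = 0.1026 / 0.56288 = 0.1822.

Posterior probability ≈ 0.1822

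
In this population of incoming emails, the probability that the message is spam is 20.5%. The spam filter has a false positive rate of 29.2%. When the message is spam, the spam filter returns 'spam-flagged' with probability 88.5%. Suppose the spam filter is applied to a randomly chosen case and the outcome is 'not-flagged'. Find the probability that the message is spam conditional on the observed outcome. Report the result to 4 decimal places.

Write H for 'the message is spam'. Prior odds H:¬H = 0.205/0.795 = 0.25786. For the 'not-flagged' outcome, the likelihood ratio is 0.115/0.708 = 0.16243.
Posterior odds = 0.25786 × 0.16243 = 0.041884, so P(H|E) = 0.041884/(1+0.041884) = 0.0402.

P(H | E) ≈ 0.0402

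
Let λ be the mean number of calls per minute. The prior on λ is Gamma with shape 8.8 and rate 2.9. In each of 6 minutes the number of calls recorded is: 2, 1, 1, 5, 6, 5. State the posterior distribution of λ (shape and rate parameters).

Posterior: Gamma(shape=28.8, rate=8.9)

Total count ∑xᵢ = 20 over n = 6 minutes.
Gamma is conjugate to the Poisson likelihood: posterior is Gamma(shape = 8.8+20 = 28.8, rate = 2.9+6 = 8.9).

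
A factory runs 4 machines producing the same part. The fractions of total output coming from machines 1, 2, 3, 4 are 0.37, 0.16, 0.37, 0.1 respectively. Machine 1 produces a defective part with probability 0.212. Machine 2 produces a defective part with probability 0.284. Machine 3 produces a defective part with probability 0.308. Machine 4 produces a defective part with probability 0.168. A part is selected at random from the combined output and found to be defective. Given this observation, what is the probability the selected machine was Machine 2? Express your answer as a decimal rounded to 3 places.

P(defective|M1) = 0.212; P(defective|M2) = 0.284; P(defective|M3) = 0.308; P(defective|M4) = 0.168.
Prior × likelihood for each source: 0.37·0.212=0.07844, 0.16·0.284=0.04544, 0.37·0.308=0.1140, 0.1·0.168=0.01680. Summing gives P(defective) = 0.25464.
P(Machine 2 | defective) = 0.04544 / 0.25464 = 0.178.

Posterior probability ≈ 0.178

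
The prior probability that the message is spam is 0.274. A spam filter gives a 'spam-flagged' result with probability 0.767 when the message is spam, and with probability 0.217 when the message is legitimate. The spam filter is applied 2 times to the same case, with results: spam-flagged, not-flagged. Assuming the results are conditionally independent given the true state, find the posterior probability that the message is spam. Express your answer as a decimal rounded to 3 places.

With H the event that the message is spam, the joint likelihood of the observed sequence is P(data|H) = 0.767·0.233 = 0.17871 and P(data|¬H) = 0.217·0.783 = 0.16991.
Bayes: P(H|data) = 0.274·0.17871 / (0.274·0.17871 + 0.726·0.16991) = 0.048967/0.17232 = 0.2842.

Posterior P(H) ≈ 0.284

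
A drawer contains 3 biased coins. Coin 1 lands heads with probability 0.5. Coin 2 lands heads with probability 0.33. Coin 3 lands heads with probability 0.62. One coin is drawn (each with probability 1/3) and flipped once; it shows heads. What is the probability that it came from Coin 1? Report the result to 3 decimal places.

Posterior probability ≈ 0.345

P(heads|C1) = 0.5; P(heads|C2) = 0.33; P(heads|C3) = 0.62.
Prior × likelihood for each source: 0.333333·0.5=0.1667, 0.333333·0.33=0.1100, 0.333333·0.62=0.2067. Summing gives P(heads) = 0.48333.
P(Coin 1 | heads) = 0.1667 / 0.48333 = 0.345.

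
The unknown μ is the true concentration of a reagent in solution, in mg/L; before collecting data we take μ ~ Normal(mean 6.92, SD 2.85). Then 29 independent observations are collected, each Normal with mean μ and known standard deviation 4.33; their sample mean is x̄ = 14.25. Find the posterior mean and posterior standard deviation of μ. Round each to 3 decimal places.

With known σ, the Normal prior is conjugate. Weight on the data is w = (n/σ²)/(n/σ² + 1/τ₀²) = 1.54676/(1.54676+0.123115) = 0.92627.
Posterior mean = w·x̄ + (1−w)·μ₀ = 0.92627·14.25 + 0.073727·6.92 = 13.710. Posterior variance = 1/(1.54676+0.123115) = 0.598848, so SD = 0.774.

Posterior mean ≈ 13.710; posterior SD ≈ 0.774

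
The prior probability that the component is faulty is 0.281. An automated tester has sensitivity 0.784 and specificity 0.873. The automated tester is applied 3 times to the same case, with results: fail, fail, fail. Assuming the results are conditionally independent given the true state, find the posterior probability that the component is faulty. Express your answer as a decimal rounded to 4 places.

Posterior P(H) ≈ 0.9892

With H the event that the component is faulty, the joint likelihood of the observed sequence is P(data|H) = 0.784·0.784·0.784 = 0.48189 and P(data|¬H) = 0.127·0.127·0.127 = 0.0020484.
Bayes: P(H|data) = 0.281·0.48189 / (0.281·0.48189 + 0.719·0.0020484) = 0.13541/0.13688 = 0.9892.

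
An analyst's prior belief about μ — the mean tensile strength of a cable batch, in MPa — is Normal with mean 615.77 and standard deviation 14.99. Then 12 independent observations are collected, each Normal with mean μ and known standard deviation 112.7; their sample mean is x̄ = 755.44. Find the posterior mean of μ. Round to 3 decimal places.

Posterior mean ≈ 640.229

Prior precision 1/τ₀² = 1/14.99² = 0.00445038; data precision n/σ² = 12/112.7² = 0.00094479.
Posterior precision = 0.00445038 + 0.00094479 = 0.00539516.
Posterior mean = (0.00445038·615.77 + 0.00094479·755.44) / 0.00539516 = 640.229.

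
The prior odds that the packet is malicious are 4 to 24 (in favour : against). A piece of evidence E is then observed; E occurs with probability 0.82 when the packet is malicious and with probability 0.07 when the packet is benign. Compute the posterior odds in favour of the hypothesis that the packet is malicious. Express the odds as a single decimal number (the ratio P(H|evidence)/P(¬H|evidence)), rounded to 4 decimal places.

Prior odds = 4/24 = 0.16667.
Likelihood ratio for E = 0.82/0.07 = 11.714.
Posterior odds = prior odds × LR = 1.9524.

Posterior odds ≈ 1.9524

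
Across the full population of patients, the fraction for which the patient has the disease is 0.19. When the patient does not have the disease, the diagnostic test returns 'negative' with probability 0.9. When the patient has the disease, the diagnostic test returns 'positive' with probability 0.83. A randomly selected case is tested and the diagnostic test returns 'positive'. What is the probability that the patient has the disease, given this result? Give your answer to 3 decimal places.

P(H | E) ≈ 0.661

Let H be the event that the patient has the disease. P(H) = 0.19, so P(¬H) = 0.81. With E the 'positive' result, P(E|H) = 0.83 and P(E|¬H) = 0.1.
P(E) = 0.83·0.19 + 0.1·0.81 = 0.15770 + 0.081000 = 0.23870.
By Bayes' theorem, P(H|E) = 0.15770 / 0.23870 = 0.661.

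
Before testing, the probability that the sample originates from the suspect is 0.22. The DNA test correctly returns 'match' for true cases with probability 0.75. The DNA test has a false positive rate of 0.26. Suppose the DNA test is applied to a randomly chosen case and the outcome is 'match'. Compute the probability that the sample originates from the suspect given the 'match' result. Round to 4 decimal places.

P(H | E) ≈ 0.4486

Let H be the event that the sample originates from the suspect. P(H) = 0.22, so P(¬H) = 0.78. With E the 'match' result, P(E|H) = 0.75 and P(E|¬H) = 0.26.
P(E) = 0.75·0.22 + 0.26·0.78 = 0.16500 + 0.20280 = 0.36780.
By Bayes' theorem, P(H|E) = 0.16500 / 0.36780 = 0.4486.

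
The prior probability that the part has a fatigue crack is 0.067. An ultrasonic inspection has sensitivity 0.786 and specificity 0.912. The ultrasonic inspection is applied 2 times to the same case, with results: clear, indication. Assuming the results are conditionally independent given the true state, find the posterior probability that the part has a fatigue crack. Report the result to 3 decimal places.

Posterior P(H) ≈ 0.131

Let H be the event that the part has a fatigue crack; start with P(H) = 0.067. P('indication'|H) = 0.786, P('indication'|¬H) = 0.088.
Update on result 1 ('clear'): P(H) ← 0.214·0.0670 / (0.214·0.0670 + 0.912·0.9330) = 0.014338/0.86523 = 0.0166.
Update on result 2 ('indication'): P(H) ← 0.786·0.0166 / (0.786·0.0166 + 0.088·0.9834) = 0.013025/0.099567 = 0.1308.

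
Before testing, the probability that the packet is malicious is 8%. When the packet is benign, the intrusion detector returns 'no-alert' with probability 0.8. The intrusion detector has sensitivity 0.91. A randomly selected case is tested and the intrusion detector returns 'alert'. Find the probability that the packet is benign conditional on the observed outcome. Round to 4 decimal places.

Let H be the event that the packet is malicious. P(H) = 0.08, so P(¬H) = 0.92. With E the 'alert' result, P(E|H) = 0.91 and P(E|¬H) = 0.2.
P(E) = 0.91·0.08 + 0.2·0.92 = 0.072800 + 0.18400 = 0.25680.
By Bayes' theorem, P(H|E) = 0.072800 / 0.25680 = 0.2835. Hence P(¬H|E) = 1 − 0.2835 = 0.7165.

P(¬H | E) ≈ 0.7165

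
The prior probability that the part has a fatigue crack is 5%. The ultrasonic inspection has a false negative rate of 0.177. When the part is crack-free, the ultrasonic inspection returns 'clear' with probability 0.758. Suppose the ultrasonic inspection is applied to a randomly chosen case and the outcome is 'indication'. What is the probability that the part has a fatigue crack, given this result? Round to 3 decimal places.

P(H | E) ≈ 0.152

Write H for 'the part has a fatigue crack'. Prior odds H:¬H = 0.05/0.95 = 0.052632. For the 'indication' outcome, the likelihood ratio is 0.823/0.242 = 3.4008.
Posterior odds = 0.052632 × 3.4008 = 0.17899, so P(H|E) = 0.17899/(1+0.17899) = 0.152.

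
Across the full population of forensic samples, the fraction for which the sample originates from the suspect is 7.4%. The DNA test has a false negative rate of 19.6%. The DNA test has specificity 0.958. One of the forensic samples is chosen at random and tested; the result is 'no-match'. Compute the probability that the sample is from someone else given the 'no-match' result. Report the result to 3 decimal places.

Write H for 'the sample originates from the suspect'. Prior odds H:¬H = 0.074/0.926 = 0.079914. For the 'no-match' outcome, the likelihood ratio is 0.196/0.958 = 0.20459.
Posterior odds = 0.079914 × 0.20459 = 0.016350, so P(H|E) = 0.016350/(1+0.016350) = 0.016. Then P(¬H|E) = 1 − 0.016 = 0.984.

P(¬H | E) ≈ 0.984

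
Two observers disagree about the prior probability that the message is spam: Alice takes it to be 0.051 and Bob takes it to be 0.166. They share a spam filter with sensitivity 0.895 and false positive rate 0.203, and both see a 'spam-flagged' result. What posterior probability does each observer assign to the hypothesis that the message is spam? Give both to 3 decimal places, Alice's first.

Alice: 0.192; Bob: 0.467

P('+'|H) = 0.895, P('+'|¬H) = 0.203.
Alice: numerator 0.895·0.051 = 0.045645; evidence = 0.045645+0.203·0.949 = 0.23829; posterior = 0.192.
Bob: numerator 0.895·0.166 = 0.14857; evidence = 0.14857+0.203·0.834 = 0.31787; posterior = 0.467.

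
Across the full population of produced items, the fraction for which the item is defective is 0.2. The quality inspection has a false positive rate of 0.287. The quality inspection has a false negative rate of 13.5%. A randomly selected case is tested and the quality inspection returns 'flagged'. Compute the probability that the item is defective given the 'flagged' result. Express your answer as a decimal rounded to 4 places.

P(H | E) ≈ 0.4297

Let H be the event that the item is defective. P(H) = 0.2, so P(¬H) = 0.8. With E the 'flagged' result, P(E|H) = 0.865 and P(E|¬H) = 0.287.
P(E) = 0.865·0.2 + 0.287·0.8 = 0.17300 + 0.22960 = 0.40260.
By Bayes' theorem, P(H|E) = 0.17300 / 0.40260 = 0.4297.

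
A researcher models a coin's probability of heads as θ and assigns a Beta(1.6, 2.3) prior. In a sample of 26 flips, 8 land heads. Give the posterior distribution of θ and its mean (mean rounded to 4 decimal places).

Posterior: Beta(9.6, 20.3); mean ≈ 0.3211

The binomial likelihood is conjugate to the Beta prior: with 8 successes and 18 failures, the posterior is Beta(1.6+8, 2.3+18) = Beta(9.6, 20.3).
E[θ | data] = 9.6/(9.6+20.3) = 0.3211.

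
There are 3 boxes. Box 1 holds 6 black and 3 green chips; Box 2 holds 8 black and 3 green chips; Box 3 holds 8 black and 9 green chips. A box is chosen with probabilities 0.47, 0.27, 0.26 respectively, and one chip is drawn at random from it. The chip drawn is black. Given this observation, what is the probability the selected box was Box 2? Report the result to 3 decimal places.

Posterior probability ≈ 0.311

P(black|Box 1) = 0.6667; P(black|Box 2) = 0.7273; P(black|Box 3) = 0.4706.
Prior × likelihood for each source: 0.47·0.6667=0.3133, 0.27·0.7273=0.1964, 0.26·0.4706=0.1224. Summing gives P(black) = 0.63205.
P(Box 2 | black) = 0.1964 / 0.63205 = 0.311.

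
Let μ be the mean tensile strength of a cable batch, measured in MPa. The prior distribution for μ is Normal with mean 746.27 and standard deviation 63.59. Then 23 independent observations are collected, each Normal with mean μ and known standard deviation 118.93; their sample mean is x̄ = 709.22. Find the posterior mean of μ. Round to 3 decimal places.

Posterior mean ≈ 714.111

With known σ, the Normal prior is conjugate. Weight on the data is w = (n/σ²)/(n/σ² + 1/τ₀²) = 0.00162609/(0.00162609+0.00024730) = 0.86799.
Posterior mean = w·x̄ + (1−w)·μ₀ = 0.86799·709.22 + 0.13201·746.27 = 714.111.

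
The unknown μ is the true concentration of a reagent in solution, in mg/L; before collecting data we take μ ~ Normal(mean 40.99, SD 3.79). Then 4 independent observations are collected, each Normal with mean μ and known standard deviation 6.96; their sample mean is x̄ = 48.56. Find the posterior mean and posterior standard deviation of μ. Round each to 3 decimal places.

Prior precision 1/τ₀² = 1/3.79² = 0.0696180; data precision n/σ² = 4/6.96² = 0.0825737.
Posterior precision = 0.0696180 + 0.0825737 = 0.152192, giving posterior SD = 1/√0.152192 = 2.563.
Posterior mean = (0.0696180·40.99 + 0.0825737·48.56) / 0.152192 = 45.097.

Posterior mean ≈ 45.097; posterior SD ≈ 2.563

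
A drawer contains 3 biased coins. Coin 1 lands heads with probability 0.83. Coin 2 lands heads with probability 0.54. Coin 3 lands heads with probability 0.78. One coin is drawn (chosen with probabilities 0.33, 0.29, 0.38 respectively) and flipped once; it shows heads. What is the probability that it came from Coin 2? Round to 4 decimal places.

Posterior probability ≈ 0.2154

Tabulate prior·likelihood by source: [1] prior 0.33, lik 0.83, product 0.2739; [2] prior 0.29, lik 0.54, product 0.1566; [3] prior 0.38, lik 0.78, product 0.2964.
Normalizing constant = 0.72690; the posterior for Coin 2 is its product over the sum, 0.1566/0.72690 = 0.2154.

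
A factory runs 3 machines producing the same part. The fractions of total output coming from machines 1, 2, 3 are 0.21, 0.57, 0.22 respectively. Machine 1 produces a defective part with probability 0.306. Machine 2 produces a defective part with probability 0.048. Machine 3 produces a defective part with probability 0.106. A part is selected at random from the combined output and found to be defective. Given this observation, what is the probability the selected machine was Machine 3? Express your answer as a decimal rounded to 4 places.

Posterior probability ≈ 0.2029

P(defective|M1) = 0.306; P(defective|M2) = 0.048; P(defective|M3) = 0.106.
Prior × likelihood for each source: 0.21·0.306=0.06426, 0.57·0.048=0.02736, 0.22·0.106=0.02332. Summing gives P(defective) = 0.11494.
P(Machine 3 | defective) = 0.02332 / 0.11494 = 0.2029.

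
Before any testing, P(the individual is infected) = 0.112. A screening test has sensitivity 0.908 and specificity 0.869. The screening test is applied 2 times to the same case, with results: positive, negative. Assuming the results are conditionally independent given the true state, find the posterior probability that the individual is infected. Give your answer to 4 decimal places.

Posterior P(H) ≈ 0.0847

Let H be the event that the individual is infected; start with P(H) = 0.112. P('positive'|H) = 0.908, P('positive'|¬H) = 0.131.
Update on result 1 ('positive'): P(H) ← 0.908·0.1120 / (0.908·0.1120 + 0.131·0.8880) = 0.10170/0.21802 = 0.4664.
Update on result 2 ('negative'): P(H) ← 0.092·0.4664 / (0.092·0.4664 + 0.869·0.5336) = 0.042913/0.50657 = 0.0847.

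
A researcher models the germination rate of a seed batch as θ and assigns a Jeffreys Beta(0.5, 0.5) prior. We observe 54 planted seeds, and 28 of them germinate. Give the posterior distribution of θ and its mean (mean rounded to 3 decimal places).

Posterior: Beta(28.5, 26.5); mean ≈ 0.518

Observing 28 successes and 26 failures updates Beta(0.5, 0.5) by adding the success and failure counts to the two shape parameters: α = 0.5+28 = 28.5, β = 0.5+26 = 26.5.
Posterior mean = α/(α+β) = 28.5/55 = 0.518.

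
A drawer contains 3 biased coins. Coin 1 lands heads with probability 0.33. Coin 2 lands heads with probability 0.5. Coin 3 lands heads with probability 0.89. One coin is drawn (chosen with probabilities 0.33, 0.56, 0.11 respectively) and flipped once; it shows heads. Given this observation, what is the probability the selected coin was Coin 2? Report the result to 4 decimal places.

P(heads|C1) = 0.33; P(heads|C2) = 0.5; P(heads|C3) = 0.89.
Prior × likelihood for each source: 0.33·0.33=0.1089, 0.56·0.5=0.2800, 0.11·0.89=0.09790. Summing gives P(heads) = 0.48680.
P(Coin 2 | heads) = 0.2800 / 0.48680 = 0.5752.

Posterior probability ≈ 0.5752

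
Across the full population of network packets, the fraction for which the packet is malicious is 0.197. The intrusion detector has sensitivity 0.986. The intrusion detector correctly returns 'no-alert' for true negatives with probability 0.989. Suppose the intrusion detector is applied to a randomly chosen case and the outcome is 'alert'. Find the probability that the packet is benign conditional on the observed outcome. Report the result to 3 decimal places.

P(¬H | E) ≈ 0.043

Let H be the event that the packet is malicious. P(H) = 0.197, so P(¬H) = 0.803. With E the 'alert' result, P(E|H) = 0.986 and P(E|¬H) = 0.011.
P(E) = 0.986·0.197 + 0.011·0.803 = 0.19424 + 0.0088330 = 0.20308.
By Bayes' theorem, P(H|E) = 0.19424 / 0.20308 = 0.957. Hence P(¬H|E) = 1 − 0.957 = 0.043.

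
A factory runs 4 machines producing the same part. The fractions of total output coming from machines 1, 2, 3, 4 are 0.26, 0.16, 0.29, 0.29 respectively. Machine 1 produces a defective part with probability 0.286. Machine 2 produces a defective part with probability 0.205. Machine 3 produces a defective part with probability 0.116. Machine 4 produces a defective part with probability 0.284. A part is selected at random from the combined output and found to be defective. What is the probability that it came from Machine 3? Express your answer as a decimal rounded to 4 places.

P(defective|M1) = 0.286; P(defective|M2) = 0.205; P(defective|M3) = 0.116; P(defective|M4) = 0.284.
Prior × likelihood for each source: 0.26·0.286=0.07436, 0.16·0.205=0.03280, 0.29·0.116=0.03364, 0.29·0.284=0.08236. Summing gives P(defective) = 0.22316.
P(Machine 3 | defective) = 0.03364 / 0.22316 = 0.1507.

Posterior probability ≈ 0.1507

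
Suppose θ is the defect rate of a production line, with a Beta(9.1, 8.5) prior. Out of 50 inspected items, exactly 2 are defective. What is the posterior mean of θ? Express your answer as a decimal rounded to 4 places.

Posterior mean ≈ 0.1642

Observing 2 successes and 48 failures updates Beta(9.1, 8.5) by adding the success and failure counts to the two shape parameters: α = 9.1+2 = 11.1, β = 8.5+48 = 56.5.
E[θ | data] = 11.1/(11.1+56.5) = 0.1642.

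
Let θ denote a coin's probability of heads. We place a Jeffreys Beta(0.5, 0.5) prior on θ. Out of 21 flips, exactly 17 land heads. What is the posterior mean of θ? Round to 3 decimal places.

Posterior mean ≈ 0.795

The binomial likelihood is conjugate to the Beta prior: with 17 successes and 4 failures, the posterior is Beta(0.5+17, 0.5+4) = Beta(17.5, 4.5).
Posterior mean = α/(α+β) = 17.5/22 = 0.795.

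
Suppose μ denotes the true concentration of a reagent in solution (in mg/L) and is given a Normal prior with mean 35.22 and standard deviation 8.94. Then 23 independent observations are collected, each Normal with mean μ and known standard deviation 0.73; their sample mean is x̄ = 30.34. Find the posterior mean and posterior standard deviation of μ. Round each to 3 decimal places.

Posterior mean ≈ 30.341; posterior SD ≈ 0.152

Prior precision 1/τ₀² = 1/8.94² = 0.0125119; data precision n/σ² = 23/0.73² = 43.1601.
Posterior precision = 0.0125119 + 43.1601 = 43.1726, giving posterior SD = 1/√43.1726 = 0.152.
Posterior mean = (0.0125119·35.22 + 43.1601·30.34) / 43.1726 = 30.341.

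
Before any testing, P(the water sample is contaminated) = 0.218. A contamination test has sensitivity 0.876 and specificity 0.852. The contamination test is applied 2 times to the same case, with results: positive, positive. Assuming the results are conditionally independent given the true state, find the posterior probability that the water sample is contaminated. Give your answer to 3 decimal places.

Let H be the event that the water sample is contaminated; start with P(H) = 0.218. P('positive'|H) = 0.876, P('positive'|¬H) = 0.148.
Update on result 1 ('positive'): P(H) ← 0.876·0.2180 / (0.876·0.2180 + 0.148·0.7820) = 0.19097/0.30670 = 0.6226.
Update on result 2 ('positive'): P(H) ← 0.876·0.6226 / (0.876·0.6226 + 0.148·0.3774) = 0.54544/0.60129 = 0.9071.

Posterior P(H) ≈ 0.907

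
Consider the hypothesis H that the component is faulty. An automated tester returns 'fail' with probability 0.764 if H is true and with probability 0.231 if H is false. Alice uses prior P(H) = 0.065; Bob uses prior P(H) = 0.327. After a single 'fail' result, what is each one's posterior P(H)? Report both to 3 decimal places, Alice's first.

The likelihood ratio for a 'fail' result is 0.764/0.231 = 3.3074.
Alice: prior odds 0.065/0.935 = 0.069519; posterior odds 0.22992; posterior probability 0.187.
Bob: prior odds 0.327/0.673 = 0.48588; posterior odds 1.6070; posterior probability 0.616.

Alice: 0.187; Bob: 0.616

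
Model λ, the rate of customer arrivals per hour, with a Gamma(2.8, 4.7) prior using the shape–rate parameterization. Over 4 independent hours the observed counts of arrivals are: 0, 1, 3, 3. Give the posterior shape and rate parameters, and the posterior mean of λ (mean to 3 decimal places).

Total count ∑xᵢ = 7 over n = 4 hours.
Gamma is conjugate to the Poisson likelihood: posterior is Gamma(shape = 2.8+7 = 9.8, rate = 4.7+4 = 8.7).
E[λ | data] = 9.8/8.7 = 1.126.

Posterior: Gamma(shape=9.8, rate=8.7); mean ≈ 1.126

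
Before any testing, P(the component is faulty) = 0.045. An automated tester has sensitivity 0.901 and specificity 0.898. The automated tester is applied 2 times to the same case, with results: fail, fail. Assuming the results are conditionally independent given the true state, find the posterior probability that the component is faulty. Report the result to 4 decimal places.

With H the event that the component is faulty, the joint likelihood of the observed sequence is P(data|H) = 0.901·0.901 = 0.81180 and P(data|¬H) = 0.102·0.102 = 0.010404.
Bayes: P(H|data) = 0.045·0.81180 / (0.045·0.81180 + 0.955·0.010404) = 0.036531/0.046467 = 0.7862.

Posterior P(H) ≈ 0.7862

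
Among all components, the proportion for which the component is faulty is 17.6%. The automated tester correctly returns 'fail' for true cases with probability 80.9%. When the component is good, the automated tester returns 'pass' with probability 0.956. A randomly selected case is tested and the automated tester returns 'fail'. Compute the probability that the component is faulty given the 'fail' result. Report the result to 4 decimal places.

P(H | E) ≈ 0.7970

Let H be the event that the component is faulty. P(H) = 0.176, so P(¬H) = 0.824. With E the 'fail' result, P(E|H) = 0.809 and P(E|¬H) = 0.044.
P(E) = 0.809·0.176 + 0.044·0.824 = 0.14238 + 0.036256 = 0.17864.
By Bayes' theorem, P(H|E) = 0.14238 / 0.17864 = 0.7970.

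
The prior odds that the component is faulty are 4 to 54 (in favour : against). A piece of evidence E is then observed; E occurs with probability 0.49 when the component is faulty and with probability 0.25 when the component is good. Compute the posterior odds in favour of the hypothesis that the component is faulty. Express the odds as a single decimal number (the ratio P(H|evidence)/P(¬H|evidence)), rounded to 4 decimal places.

Prior odds = 4/54 = 0.074074. In log-odds, ln(0.074074) = -2.6027.
Add log likelihood ratio: ln(1.9600) = 0.67294.
Posterior log-odds = -1.9297, so posterior odds = exp(-1.9297) = 0.14519.

Posterior odds ≈ 0.1452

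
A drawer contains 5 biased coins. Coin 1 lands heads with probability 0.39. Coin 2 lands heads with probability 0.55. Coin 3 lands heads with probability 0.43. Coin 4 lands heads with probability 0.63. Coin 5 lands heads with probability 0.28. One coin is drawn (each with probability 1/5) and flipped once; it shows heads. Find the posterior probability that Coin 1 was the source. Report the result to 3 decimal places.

Posterior probability ≈ 0.171

P(heads|C1) = 0.39; P(heads|C2) = 0.55; P(heads|C3) = 0.43; P(heads|C4) = 0.63; P(heads|C5) = 0.28.
Prior × likelihood for each source: 0.2·0.39=0.07800, 0.2·0.55=0.1100, 0.2·0.43=0.08600, 0.2·0.63=0.1260, 0.2·0.28=0.05600. Summing gives P(heads) = 0.45600.
P(Coin 1 | heads) = 0.07800 / 0.45600 = 0.171.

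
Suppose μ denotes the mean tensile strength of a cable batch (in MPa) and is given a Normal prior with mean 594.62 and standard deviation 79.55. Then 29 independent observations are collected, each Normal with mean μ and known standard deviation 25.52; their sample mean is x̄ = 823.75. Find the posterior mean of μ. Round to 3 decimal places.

With known σ, the Normal prior is conjugate. Weight on the data is w = (n/σ²)/(n/σ² + 1/τ₀²) = 0.0445284/(0.0445284+0.00015802) = 0.99646.
Posterior mean = w·x̄ + (1−w)·μ₀ = 0.99646·823.75 + 0.0035363·594.62 = 822.940.

Posterior mean ≈ 822.940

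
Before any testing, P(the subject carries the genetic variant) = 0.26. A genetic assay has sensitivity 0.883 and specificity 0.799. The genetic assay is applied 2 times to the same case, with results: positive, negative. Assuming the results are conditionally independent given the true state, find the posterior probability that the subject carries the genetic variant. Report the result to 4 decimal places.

With H the event that the subject carries the genetic variant, the joint likelihood of the observed sequence is P(data|H) = 0.883·0.117 = 0.10331 and P(data|¬H) = 0.201·0.799 = 0.16060.
Bayes: P(H|data) = 0.26·0.10331 / (0.26·0.10331 + 0.74·0.16060) = 0.026861/0.14570 = 0.1844.

Posterior P(H) ≈ 0.1844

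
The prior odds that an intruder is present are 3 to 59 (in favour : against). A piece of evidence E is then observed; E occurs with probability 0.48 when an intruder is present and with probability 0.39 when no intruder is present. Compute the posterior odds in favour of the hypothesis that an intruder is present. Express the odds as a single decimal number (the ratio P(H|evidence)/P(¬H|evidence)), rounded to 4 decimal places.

Posterior odds ≈ 0.0626

Prior odds = 3/59 = 0.050847. In log-odds, ln(0.050847) = -2.9789.
Add log likelihood ratio: ln(1.2308) = 0.20764.
Posterior log-odds = -2.7713, so posterior odds = exp(-2.7713) = 0.062581.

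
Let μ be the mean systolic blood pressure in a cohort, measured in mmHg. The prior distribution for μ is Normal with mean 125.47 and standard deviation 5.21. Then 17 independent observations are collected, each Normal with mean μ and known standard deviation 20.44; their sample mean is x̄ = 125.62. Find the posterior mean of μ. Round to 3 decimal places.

With known σ, the Normal prior is conjugate. Weight on the data is w = (n/σ²)/(n/σ² + 1/τ₀²) = 0.0406899/(0.0406899+0.0368404) = 0.52483.
Posterior mean = w·x̄ + (1−w)·μ₀ = 0.52483·125.62 + 0.47517·125.47 = 125.549.

Posterior mean ≈ 125.549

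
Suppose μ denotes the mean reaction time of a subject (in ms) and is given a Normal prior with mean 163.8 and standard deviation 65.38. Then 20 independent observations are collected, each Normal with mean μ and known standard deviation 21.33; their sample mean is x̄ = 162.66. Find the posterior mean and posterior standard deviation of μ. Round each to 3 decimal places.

Posterior mean ≈ 162.666; posterior SD ≈ 4.757

With known σ, the Normal prior is conjugate. Weight on the data is w = (n/σ²)/(n/σ² + 1/τ₀²) = 0.0439590/(0.0439590+0.00023394) = 0.99471.
Posterior mean = w·x̄ + (1−w)·μ₀ = 0.99471·162.66 + 0.0052937·163.8 = 162.666. Posterior variance = 1/(0.0439590+0.00023394) = 22.6280, so SD = 4.757.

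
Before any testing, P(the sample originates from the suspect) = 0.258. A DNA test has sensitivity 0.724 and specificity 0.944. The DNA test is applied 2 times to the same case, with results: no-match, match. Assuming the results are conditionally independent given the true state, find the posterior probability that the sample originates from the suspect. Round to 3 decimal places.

With H the event that the sample originates from the suspect, the joint likelihood of the observed sequence is P(data|H) = 0.276·0.724 = 0.19982 and P(data|¬H) = 0.944·0.056 = 0.052864.
Bayes: P(H|data) = 0.258·0.19982 / (0.258·0.19982 + 0.742·0.052864) = 0.051555/0.090780 = 0.5679.

Posterior P(H) ≈ 0.568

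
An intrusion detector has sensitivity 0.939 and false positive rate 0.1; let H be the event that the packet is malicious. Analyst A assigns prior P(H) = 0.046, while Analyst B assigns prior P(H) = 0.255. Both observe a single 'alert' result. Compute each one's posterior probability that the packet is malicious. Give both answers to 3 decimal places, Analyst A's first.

Analyst A: 0.312; Analyst B: 0.763

The likelihood ratio for an 'alert' result is 0.939/0.1 = 9.3900.
Analyst A: prior odds 0.046/0.954 = 0.048218; posterior odds 0.45277; posterior probability 0.312.
Analyst B: prior odds 0.255/0.745 = 0.34228; posterior odds 3.2140; posterior probability 0.763.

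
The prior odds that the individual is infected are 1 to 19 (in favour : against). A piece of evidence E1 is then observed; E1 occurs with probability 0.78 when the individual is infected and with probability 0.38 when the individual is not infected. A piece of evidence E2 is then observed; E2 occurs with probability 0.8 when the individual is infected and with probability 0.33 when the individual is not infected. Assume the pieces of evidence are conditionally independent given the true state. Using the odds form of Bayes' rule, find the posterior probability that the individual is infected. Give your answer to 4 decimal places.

Prior odds = 1/19 = 0.052632.
Likelihood ratio for E1 = 0.78/0.38 = 2.0526.
Likelihood ratio for E2 = 0.8/0.33 = 2.4242.
Posterior odds = prior odds × LR₁ × LR₂ = 0.26190.
Posterior probability = odds/(1+odds) = 0.26190/1.2619 = 0.2075.

Posterior probability ≈ 0.2075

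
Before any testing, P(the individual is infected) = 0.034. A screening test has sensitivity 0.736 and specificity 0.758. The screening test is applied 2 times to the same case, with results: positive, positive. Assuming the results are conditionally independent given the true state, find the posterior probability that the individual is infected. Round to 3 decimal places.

Let H be the event that the individual is infected; start with P(H) = 0.034. P('positive'|H) = 0.736, P('positive'|¬H) = 0.242.
Update on result 1 ('positive'): P(H) ← 0.736·0.0340 / (0.736·0.0340 + 0.242·0.9660) = 0.025024/0.25880 = 0.0967.
Update on result 2 ('positive'): P(H) ← 0.736·0.0967 / (0.736·0.0967 + 0.242·0.9033) = 0.071167/0.28977 = 0.2456.

Posterior P(H) ≈ 0.246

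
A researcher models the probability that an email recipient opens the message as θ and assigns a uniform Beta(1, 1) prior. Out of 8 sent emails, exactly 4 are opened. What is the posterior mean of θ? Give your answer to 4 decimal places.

The binomial likelihood is conjugate to the Beta prior: with 4 successes and 4 failures, the posterior is Beta(1+4, 1+4) = Beta(5, 5).
Posterior mean = α/(α+β) = 5/10 = 0.5000.

Posterior mean ≈ 0.5000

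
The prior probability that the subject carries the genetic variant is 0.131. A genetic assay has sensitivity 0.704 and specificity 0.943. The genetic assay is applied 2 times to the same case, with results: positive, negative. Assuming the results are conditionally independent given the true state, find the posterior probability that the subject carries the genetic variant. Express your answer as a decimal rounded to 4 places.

Posterior P(H) ≈ 0.3689

With H the event that the subject carries the genetic variant, the joint likelihood of the observed sequence is P(data|H) = 0.704·0.296 = 0.20838 and P(data|¬H) = 0.057·0.943 = 0.053751.
Bayes: P(H|data) = 0.131·0.20838 / (0.131·0.20838 + 0.869·0.053751) = 0.027298/0.074008 = 0.3689.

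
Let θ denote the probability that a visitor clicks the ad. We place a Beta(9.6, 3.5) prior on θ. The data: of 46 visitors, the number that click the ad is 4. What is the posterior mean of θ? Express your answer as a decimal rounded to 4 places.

The binomial likelihood is conjugate to the Beta prior: with 4 successes and 42 failures, the posterior is Beta(9.6+4, 3.5+42) = Beta(13.6, 45.5).
E[θ | data] = 13.6/(13.6+45.5) = 0.2301.

Posterior mean ≈ 0.2301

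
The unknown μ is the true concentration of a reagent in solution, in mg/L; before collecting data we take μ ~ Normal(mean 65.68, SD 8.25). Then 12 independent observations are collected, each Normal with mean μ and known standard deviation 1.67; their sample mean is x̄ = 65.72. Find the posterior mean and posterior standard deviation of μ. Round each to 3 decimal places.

Posterior mean ≈ 65.720; posterior SD ≈ 0.481

Prior precision 1/τ₀² = 1/8.25² = 0.0146924; data precision n/σ² = 12/1.67² = 4.30277.
Posterior precision = 0.0146924 + 4.30277 = 4.31746, giving posterior SD = 1/√4.31746 = 0.481.
Posterior mean = (0.0146924·65.68 + 4.30277·65.72) / 4.31746 = 65.720.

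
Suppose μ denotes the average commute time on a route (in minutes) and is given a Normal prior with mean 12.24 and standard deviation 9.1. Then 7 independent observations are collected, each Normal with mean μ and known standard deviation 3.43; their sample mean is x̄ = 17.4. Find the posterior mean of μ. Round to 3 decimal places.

With known σ, the Normal prior is conjugate. Weight on the data is w = (n/σ²)/(n/σ² + 1/τ₀²) = 0.594990/(0.594990+0.0120758) = 0.98011.
Posterior mean = w·x̄ + (1−w)·μ₀ = 0.98011·17.4 + 0.019892·12.24 = 17.297.

Posterior mean ≈ 17.297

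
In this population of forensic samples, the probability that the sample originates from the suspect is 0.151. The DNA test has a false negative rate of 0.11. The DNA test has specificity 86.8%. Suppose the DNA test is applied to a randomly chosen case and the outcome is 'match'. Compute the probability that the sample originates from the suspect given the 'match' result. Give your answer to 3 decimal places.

Write H for 'the sample originates from the suspect'. Prior odds H:¬H = 0.151/0.849 = 0.17786. For the 'match' outcome, the likelihood ratio is 0.89/0.132 = 6.7424.
Posterior odds = 0.17786 × 6.7424 = 1.1992, so P(H|E) = 1.1992/(1+1.1992) = 0.545.

P(H | E) ≈ 0.545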